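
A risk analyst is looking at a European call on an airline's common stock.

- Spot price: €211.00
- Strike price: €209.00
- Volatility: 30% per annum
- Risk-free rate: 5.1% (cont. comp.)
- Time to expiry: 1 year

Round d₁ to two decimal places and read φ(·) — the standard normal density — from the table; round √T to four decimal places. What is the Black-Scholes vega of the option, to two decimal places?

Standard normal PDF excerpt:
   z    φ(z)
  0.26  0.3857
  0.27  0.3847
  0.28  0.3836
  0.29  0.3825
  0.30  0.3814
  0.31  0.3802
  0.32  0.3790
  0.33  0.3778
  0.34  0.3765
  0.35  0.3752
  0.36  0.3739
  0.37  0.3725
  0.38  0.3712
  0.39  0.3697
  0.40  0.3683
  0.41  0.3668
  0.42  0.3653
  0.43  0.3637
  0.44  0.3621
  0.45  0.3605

σ√T = 0.3 × 1.0000 = 0.3000
ln(S/K) + (r + σ²/2)T = ln(211/209) + (0.051 + 0.3²/2)·1 = 0.0095 + 0.0960 = 0.1055
d₁ = 0.1055 / 0.3000 = 0.3517 ⇒ 0.35
√T = √1 = 1.0000
φ(d₁) = φ(0.35) = 0.3752
vega = S·φ(d₁)·√T = 211·0.3752·1.0000 = 79.1672
(Call and put vega coincide under Black-Scholes.)

79.17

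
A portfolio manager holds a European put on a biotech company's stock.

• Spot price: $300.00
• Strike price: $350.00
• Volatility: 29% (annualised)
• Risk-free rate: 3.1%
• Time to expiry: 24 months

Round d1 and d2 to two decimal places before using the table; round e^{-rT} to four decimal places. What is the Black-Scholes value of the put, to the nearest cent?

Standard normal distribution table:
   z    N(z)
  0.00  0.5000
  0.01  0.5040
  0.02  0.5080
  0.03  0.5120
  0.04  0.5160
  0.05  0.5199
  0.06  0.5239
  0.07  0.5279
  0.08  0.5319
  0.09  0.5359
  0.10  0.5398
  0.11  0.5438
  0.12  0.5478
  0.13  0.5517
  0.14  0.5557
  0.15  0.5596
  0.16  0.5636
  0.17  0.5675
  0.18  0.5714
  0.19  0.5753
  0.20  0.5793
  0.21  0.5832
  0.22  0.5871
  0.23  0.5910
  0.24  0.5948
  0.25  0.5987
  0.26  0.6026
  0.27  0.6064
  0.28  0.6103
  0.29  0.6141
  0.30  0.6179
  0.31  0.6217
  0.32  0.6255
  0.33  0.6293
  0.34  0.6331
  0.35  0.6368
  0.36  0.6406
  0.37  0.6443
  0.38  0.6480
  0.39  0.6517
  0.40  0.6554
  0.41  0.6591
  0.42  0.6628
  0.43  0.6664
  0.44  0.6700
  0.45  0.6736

σ√T = 0.29·√2 = 0.4101
d₁ = [ln(300/350) + (0.031 + ½·0.29²)·2] / (σ√T) = (-0.1542 + 0.1461) / 0.4101 = -0.0196 ⇒ -0.02
d₂ = -0.0196 − 0.4101 = -0.4298 ⇒ -0.43
exp(−rT) = exp(−0.031·2) = 0.9399
P = 350·0.9399·N(0.43) − 300·N(0.02) = 350·0.9399·0.6664 − 300·0.5080 = 219.2223 − 152.4000 = 66.8223

$66.82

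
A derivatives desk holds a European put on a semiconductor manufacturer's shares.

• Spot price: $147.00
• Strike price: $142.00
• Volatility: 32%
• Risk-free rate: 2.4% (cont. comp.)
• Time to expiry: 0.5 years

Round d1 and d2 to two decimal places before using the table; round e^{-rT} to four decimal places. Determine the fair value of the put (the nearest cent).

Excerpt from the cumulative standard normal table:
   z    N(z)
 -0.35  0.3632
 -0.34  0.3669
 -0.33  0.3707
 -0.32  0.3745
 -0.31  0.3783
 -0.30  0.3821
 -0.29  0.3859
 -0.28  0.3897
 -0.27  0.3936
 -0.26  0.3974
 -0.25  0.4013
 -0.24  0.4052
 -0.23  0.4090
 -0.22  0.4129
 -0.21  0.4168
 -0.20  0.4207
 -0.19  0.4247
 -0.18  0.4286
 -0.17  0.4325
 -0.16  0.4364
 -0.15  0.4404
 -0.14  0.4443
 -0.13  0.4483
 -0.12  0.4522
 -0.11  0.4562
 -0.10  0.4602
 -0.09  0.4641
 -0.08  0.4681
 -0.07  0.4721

$10.07

σ√T = 0.32·√0.5 = 0.2263
d₁ = [ln(147/142) + (0.024 + ½·0.32²)·0.5] / (σ√T) = (0.0346 + 0.0376) / 0.2263 = 0.3191 → 0.32
d₂ = 0.3191 − 0.2263 = 0.0928 → 0.09
e^(−rT) = e^(−0.024·0.5) = 0.9881
P = 142·0.9881·N(-0.09) − 147·N(-0.32) = 142·0.9881·0.4641 − 147·0.3745 = 65.1180 − 55.0515 = 10.0665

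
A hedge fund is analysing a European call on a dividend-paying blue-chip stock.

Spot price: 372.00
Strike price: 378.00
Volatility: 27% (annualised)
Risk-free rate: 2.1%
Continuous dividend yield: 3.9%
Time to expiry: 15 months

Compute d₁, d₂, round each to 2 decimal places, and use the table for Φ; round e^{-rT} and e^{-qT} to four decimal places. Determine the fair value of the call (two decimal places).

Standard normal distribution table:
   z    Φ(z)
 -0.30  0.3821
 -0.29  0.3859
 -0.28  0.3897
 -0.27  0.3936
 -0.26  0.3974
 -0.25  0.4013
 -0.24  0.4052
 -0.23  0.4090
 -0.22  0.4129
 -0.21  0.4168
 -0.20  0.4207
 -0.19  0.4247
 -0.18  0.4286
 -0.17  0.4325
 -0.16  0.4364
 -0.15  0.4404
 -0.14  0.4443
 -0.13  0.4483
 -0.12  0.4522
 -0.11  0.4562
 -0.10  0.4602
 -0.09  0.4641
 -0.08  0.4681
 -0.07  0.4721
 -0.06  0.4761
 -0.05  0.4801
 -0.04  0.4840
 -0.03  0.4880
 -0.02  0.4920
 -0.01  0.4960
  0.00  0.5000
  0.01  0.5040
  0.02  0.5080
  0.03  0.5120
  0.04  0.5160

36.49

σ√T = 0.27 × 1.1180 = 0.3019
d₁ = [ln(372/378) + (0.021 − 0.039 + ½·0.27²)·1.25] / (σ√T) = (-0.0160 + 0.0231) / 0.3019 = 0.0234 ⇒ 0.02
d₂ = 0.0234 − 0.3019 = -0.2785 ⇒ -0.28
e^(−qT) = e^(−0.039·1.25) = 0.9524;  e^(−rT) = e^(−0.021·1.25) = 0.9741
C = 372·0.9524·N(0.02) − 378·0.9741·N(-0.28) = 372·0.9524·0.5080 − 378·0.9741·0.3897 = 179.9807 − 143.4914 = 36.4894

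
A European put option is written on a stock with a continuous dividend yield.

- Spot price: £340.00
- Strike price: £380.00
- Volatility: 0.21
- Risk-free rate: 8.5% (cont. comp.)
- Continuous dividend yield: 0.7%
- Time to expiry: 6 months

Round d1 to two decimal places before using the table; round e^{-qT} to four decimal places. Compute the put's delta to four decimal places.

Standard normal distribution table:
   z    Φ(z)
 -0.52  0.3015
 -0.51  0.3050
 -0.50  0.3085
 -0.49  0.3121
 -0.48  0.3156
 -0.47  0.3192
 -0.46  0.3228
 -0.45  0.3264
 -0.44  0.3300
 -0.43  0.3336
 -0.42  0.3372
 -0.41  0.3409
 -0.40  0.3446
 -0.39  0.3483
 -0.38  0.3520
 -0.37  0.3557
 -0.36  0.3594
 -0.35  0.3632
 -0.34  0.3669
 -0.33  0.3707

-0.6568

σ√T = 0.21 × 0.7071 = 0.1485
d₁ = [ln(340/380) + (0.085 − 0.007 + 0.21²/2)·0.5] / 0.1485 = [-0.1112 + 0.0500] / 0.1485 = -0.4121 which rounds to -0.41
N(d₁) = N(-0.41) = 0.3409
Δ_put = exp(−qT)·(N(d₁) − 1) = 0.9965·(0.3409 − 1) = -0.6568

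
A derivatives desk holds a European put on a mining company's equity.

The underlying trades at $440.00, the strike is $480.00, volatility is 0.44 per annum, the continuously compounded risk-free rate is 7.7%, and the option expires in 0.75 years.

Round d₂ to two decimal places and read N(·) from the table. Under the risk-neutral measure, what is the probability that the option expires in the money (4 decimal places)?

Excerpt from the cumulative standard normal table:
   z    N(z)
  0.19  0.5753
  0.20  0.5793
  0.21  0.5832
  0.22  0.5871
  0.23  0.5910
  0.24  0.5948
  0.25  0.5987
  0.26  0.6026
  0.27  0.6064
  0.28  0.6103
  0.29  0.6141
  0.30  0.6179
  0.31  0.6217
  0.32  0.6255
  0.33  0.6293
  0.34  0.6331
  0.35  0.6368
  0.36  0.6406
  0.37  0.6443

0.6064

σ√T = 0.44·√0.75 = 0.3811
ln(S/K) + (r + σ²/2)T = ln(440/480) + (0.077 + 0.44²/2)·0.75 = -0.0870 + 0.1304 = 0.0433
d₁ = 0.0433 / 0.3811 = 0.1137 which rounds to 0.11
d₂ = d₁ − σ√T = 0.1137 − 0.3811 = -0.2673 which rounds to -0.27
Risk-neutral Pr[S_T < K] = N(−d₂) = N(0.27) = 0.6064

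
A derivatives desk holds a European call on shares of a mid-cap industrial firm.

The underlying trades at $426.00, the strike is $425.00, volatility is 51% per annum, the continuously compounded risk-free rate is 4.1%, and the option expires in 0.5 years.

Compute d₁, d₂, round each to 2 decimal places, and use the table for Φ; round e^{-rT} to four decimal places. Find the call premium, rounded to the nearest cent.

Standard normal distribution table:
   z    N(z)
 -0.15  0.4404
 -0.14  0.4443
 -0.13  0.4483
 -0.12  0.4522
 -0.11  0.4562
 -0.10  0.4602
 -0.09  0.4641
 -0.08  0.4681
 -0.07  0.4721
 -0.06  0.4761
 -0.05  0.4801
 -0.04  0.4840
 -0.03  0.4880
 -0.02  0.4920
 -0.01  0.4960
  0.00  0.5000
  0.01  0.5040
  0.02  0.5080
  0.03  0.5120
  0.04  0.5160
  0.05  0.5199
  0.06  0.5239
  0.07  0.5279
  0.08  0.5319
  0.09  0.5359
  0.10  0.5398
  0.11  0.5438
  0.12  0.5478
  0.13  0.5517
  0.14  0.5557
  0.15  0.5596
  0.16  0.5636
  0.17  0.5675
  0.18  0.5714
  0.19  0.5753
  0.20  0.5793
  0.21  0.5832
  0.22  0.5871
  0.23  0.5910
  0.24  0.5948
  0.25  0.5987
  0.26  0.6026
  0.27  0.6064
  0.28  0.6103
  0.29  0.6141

$65.10

σ√T = 0.51 × 0.7071 = 0.3606
ln(S/K) + (r + σ²/2)T = ln(426/425) + (0.041 + 0.51²/2)·0.5 = 0.0024 + 0.0855 = 0.0879
d₁ = 0.0879 / 0.3606 = 0.2437 ⇒ 0.24
d₂ = d₁ − σ√T = 0.2437 − 0.3606 = -0.1169 ⇒ -0.12
e^(−rT) = e^(−0.041·0.5) = 0.9797
N(d₁) = N(0.24) = 0.5948;  N(d₂) = N(-0.12) = 0.4522
C = 426·0.5948 − 425·0.9797·0.4522 = 253.3848 − 188.2836 = 65.1012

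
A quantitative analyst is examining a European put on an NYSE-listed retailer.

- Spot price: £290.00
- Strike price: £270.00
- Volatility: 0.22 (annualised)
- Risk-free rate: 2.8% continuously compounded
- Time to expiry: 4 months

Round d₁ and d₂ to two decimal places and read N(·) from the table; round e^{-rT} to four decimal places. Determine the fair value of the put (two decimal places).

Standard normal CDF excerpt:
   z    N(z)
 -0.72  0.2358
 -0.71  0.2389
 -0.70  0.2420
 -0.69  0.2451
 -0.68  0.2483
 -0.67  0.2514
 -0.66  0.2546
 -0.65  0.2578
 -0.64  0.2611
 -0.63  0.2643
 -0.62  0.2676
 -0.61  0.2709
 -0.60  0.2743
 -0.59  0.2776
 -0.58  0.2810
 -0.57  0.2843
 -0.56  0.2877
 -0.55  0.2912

£5.87

σ√T = 0.22·√0.3333 = 0.1270
d₁ = [ln(290/270) + (0.028 + 0.22²/2)·0.3333] / 0.1270 = [0.0715 + 0.0174] / 0.1270 = 0.6996 ≈ 0.70
d₂ = d₁ − σ√T = 0.6996 − 0.1270 = 0.5726 ≈ 0.57
e^(−rT) = e^(−0.028·0.3333) = 0.9907
N(−d₂) = N(-0.57) = 0.2843;  N(−d₁) = N(-0.70) = 0.2420
P = 270·0.9907·0.2843 − 290·0.2420 = 76.0471 − 70.1800 = 5.8671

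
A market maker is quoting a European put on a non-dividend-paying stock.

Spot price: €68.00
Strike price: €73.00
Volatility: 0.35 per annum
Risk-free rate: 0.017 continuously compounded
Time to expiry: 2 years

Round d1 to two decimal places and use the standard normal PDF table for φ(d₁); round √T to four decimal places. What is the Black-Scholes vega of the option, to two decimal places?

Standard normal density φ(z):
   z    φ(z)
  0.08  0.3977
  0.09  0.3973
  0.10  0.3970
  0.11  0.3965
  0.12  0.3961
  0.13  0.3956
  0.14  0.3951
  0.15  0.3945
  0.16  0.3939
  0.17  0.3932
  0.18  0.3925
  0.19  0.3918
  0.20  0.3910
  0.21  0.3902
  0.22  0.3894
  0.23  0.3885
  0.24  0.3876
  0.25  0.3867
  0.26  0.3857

37.81

σ√T = 0.35·√2 = 0.4950
d₁ = [ln(68/73) + (0.017 + ½·0.35²)·2] / (σ√T) = (-0.0710 + 0.1565) / 0.4950 = 0.1728 → 0.17
√T = √2 = 1.4142
φ(d₁) = φ(0.17) = 0.3932
vega = S·φ(d₁)·√T = 68·0.3932·1.4142 = 37.8123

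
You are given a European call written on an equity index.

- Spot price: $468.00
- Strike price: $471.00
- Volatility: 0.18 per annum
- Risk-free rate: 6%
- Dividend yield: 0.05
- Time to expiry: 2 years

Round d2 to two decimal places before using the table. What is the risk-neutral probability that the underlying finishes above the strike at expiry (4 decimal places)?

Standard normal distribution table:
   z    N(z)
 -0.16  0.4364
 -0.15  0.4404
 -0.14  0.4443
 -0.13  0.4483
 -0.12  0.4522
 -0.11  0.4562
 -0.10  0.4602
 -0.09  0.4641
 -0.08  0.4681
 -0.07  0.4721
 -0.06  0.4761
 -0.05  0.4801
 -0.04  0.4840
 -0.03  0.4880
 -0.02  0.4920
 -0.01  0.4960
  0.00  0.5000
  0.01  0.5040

σ√T = 0.18 × 1.4142 = 0.2546
d₁ = [ln(468/471) + (0.06 − 0.05 + 0.18²/2)·2] / 0.2546 = [-0.0064 + 0.0524] / 0.2546 = 0.1807 → 0.18
d₂ = d₁ − σ√T = 0.1807 − 0.2546 = -0.0738 → -0.07
Risk-neutral Pr[S_T > K] = N(d₂) = N(-0.07) = 0.4721

0.4721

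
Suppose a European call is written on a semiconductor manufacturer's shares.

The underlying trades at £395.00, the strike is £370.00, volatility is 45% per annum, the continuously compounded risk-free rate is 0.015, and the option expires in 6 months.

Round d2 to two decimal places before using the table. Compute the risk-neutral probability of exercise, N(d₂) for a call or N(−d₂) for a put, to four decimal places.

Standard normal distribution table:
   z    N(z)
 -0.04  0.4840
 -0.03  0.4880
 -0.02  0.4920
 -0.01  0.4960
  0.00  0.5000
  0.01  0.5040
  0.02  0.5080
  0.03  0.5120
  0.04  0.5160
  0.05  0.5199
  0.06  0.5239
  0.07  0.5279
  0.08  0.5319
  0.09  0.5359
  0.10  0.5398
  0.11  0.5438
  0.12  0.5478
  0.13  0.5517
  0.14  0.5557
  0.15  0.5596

0.5279

σ√T = 0.45·√0.5 = 0.3182
d₁ = [ln(395/370) + (0.015 + 0.45²/2)·0.5] / 0.3182 = [0.0654 + 0.0581] / 0.3182 = 0.3881 ≈ 0.39
d₂ = d₁ − σ√T = 0.3881 − 0.3182 = 0.0699 ≈ 0.07
Pr(exercise) under Q = N(d₂) = 0.5279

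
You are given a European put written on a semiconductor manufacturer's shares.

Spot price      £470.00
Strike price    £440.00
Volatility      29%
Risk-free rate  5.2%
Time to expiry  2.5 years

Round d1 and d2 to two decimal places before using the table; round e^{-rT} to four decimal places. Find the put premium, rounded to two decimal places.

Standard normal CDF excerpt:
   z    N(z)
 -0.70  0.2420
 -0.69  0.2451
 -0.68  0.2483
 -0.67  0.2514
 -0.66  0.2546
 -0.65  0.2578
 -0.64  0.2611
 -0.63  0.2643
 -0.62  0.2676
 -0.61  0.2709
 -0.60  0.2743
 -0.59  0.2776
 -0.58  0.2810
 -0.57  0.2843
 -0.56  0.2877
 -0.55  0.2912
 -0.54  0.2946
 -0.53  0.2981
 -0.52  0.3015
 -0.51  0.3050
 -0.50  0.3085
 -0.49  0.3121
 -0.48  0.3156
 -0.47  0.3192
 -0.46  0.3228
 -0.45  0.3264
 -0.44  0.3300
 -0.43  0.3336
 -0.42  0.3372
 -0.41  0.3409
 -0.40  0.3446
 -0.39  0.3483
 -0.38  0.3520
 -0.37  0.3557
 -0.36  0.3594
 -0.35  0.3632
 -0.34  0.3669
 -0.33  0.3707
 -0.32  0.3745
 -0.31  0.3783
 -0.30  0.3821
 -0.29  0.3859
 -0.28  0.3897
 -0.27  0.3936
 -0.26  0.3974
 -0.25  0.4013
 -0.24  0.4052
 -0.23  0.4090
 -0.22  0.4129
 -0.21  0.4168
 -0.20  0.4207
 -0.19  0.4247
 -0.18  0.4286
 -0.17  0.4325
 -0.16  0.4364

σ√T = 0.29·√2.5 = 0.4585
d₁ = [ln(470/440) + (0.052 + 0.29²/2)·2.5] / 0.4585 = [0.0660 + 0.2351] / 0.4585 = 0.6566 which rounds to 0.66
d₂ = d₁ − σ√T = 0.6566 − 0.4585 = 0.1981 which rounds to 0.20
e^(−rT) = e^(−0.052·2.5) = 0.8781
N(−d₂) = N(-0.20) = 0.4207;  N(−d₁) = N(-0.66) = 0.2546
P = 440·0.8781·0.4207 − 470·0.2546 = 162.5433 − 119.6620 = 42.8813

£42.88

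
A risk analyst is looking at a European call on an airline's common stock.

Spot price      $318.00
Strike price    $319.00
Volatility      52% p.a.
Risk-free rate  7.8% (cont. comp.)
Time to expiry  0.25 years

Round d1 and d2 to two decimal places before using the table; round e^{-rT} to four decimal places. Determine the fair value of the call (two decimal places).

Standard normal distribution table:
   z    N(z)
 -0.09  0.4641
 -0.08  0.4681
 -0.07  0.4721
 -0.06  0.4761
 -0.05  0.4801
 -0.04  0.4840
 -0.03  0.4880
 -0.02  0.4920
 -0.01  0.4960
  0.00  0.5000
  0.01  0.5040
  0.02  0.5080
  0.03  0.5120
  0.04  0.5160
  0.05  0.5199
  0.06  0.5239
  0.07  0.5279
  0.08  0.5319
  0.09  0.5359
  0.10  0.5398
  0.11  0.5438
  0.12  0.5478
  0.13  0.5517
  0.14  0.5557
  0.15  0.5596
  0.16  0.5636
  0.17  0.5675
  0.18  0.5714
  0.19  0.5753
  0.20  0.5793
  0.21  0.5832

σ√T = 0.52 × 0.5000 = 0.2600
d₁ = [ln(318/319) + (0.078 + 0.52²/2)·0.25] / 0.2600 = [-0.0031 + 0.0533] / 0.2600 = 0.1929 → 0.19
d₂ = d₁ − σ√T = 0.1929 − 0.2600 = -0.0671 → -0.07
exp(−rT) = exp(−0.078·0.25) = 0.9807
N(d₁) = N(0.19) = 0.5753;  N(d₂) = N(-0.07) = 0.4721
C = 318·0.5753 − 319·0.9807·0.4721 = 182.9454 − 147.6933 = 35.2521

$35.25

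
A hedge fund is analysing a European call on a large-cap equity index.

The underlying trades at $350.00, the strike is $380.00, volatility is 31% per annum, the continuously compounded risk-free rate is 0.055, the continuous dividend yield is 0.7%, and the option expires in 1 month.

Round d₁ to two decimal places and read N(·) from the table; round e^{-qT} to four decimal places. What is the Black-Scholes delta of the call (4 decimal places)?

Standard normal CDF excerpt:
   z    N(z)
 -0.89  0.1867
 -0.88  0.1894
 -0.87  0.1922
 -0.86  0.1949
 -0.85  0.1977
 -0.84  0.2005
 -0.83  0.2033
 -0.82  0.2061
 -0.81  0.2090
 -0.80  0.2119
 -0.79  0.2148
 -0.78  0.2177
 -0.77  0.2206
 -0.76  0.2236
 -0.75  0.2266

0.2032

σ√T = 0.31·√0.08333 = 0.0895
d₁ = [ln(350/380) + (0.055 − 0.007 + 0.31²/2)·0.08333] / 0.0895 = [-0.0822 + 0.0080] / 0.0895 = -0.8295 → -0.83
N(d₁) = N(-0.83) = 0.2033
Δ_call = exp(−qT)·N(d₁) = 0.9994·0.2033 = 0.2032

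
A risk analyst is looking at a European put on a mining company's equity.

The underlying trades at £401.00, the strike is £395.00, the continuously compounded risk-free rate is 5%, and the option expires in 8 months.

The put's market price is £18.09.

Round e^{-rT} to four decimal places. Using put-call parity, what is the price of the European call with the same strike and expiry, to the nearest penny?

exp(−rT) = exp(−0.05·0.6667) = 0.9672
Put-call parity: C − P = S − K·e^(−rT) = 401 − 395·0.9672 = 401 − 382.0440 = 18.9560
C = P + (C − P) = 18.09 + (18.9560) = 37.0460

£37.05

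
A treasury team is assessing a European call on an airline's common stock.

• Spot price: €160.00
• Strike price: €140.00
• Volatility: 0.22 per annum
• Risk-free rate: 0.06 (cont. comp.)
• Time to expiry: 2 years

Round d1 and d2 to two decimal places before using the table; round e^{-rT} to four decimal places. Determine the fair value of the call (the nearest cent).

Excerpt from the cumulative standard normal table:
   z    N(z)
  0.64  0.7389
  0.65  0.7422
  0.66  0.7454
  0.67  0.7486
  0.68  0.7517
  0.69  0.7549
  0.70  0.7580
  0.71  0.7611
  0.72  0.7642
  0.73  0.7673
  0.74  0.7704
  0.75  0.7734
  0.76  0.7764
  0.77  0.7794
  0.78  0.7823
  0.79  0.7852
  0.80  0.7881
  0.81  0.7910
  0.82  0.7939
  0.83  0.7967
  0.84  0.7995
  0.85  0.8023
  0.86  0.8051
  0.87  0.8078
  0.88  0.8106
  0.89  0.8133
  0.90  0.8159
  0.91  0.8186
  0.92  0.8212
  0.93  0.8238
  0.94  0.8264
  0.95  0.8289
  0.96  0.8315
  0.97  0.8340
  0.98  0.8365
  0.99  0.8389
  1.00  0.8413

T = 2;  σ√T = 0.3111
d₁ = [ln(160/140) + (0.06 + 0.22²/2)·2] / 0.3111 = [0.1335 + 0.1684] / 0.3111 = 0.9704 → 0.97
d₂ = d₁ − σ√T = 0.9704 − 0.3111 = 0.6593 → 0.66
e^(−rT) = e^(−0.06·2) = 0.8869
C = 160·N(0.97) − 140·0.8869·N(0.66) = 160·0.8340 − 140·0.8869·0.7454 = 133.4400 − 92.5533 = 40.8867

€40.89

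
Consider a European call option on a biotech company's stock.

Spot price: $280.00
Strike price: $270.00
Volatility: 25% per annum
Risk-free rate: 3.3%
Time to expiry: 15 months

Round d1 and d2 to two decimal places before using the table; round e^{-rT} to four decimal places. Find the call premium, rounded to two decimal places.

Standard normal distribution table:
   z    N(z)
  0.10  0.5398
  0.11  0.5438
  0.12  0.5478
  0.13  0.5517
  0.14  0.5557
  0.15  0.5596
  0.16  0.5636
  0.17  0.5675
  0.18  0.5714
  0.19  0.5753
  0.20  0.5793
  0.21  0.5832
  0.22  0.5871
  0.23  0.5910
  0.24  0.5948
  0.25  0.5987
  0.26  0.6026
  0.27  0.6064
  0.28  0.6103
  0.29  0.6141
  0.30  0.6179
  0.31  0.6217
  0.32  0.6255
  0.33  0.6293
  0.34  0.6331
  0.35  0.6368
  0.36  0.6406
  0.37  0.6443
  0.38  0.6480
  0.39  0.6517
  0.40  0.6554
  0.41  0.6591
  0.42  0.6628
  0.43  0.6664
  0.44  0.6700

$41.61

σ√T = 0.25·√1.25 = 0.2795
d₁ = [ln(280/270) + (0.033 + 0.25²/2)·1.25] / 0.2795 = [0.0364 + 0.0803] / 0.2795 = 0.4174 which rounds to 0.42
d₂ = d₁ − σ√T = 0.4174 − 0.2795 = 0.1379 which rounds to 0.14
e^(−rT) = e^(−0.033·1.25) = 0.9596
N(d₁) = N(0.42) = 0.6628;  N(d₂) = N(0.14) = 0.5557
C = 280·0.6628 − 270·0.9596·0.5557 = 185.5840 − 143.9774 = 41.6066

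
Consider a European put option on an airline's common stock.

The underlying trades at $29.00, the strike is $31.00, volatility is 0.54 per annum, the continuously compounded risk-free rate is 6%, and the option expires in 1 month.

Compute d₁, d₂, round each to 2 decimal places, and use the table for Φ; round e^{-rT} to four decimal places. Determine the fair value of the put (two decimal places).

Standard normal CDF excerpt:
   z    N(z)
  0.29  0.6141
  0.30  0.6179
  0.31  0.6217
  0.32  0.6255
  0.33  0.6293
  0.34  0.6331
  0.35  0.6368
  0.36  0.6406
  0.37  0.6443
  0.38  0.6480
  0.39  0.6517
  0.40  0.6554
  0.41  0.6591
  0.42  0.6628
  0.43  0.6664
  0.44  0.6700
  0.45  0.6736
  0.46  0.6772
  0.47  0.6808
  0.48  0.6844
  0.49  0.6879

$2.86

σ√T = 0.54·√0.08333 = 0.1559
d₁ = [ln(29/31) + (0.06 + 0.54²/2)·0.08333] / 0.1559 = [-0.0667 + 0.0171] / 0.1559 = -0.3178 which rounds to -0.32
d₂ = d₁ − σ√T = -0.3178 − 0.1559 = -0.4737 which rounds to -0.47
e^(−rT) = e^(−0.06·0.08333) = 0.9950
P = 31·0.9950·N(0.47) − 29·N(0.32) = 31·0.9950·0.6808 − 29·0.6255 = 20.9993 − 18.1395 = 2.8598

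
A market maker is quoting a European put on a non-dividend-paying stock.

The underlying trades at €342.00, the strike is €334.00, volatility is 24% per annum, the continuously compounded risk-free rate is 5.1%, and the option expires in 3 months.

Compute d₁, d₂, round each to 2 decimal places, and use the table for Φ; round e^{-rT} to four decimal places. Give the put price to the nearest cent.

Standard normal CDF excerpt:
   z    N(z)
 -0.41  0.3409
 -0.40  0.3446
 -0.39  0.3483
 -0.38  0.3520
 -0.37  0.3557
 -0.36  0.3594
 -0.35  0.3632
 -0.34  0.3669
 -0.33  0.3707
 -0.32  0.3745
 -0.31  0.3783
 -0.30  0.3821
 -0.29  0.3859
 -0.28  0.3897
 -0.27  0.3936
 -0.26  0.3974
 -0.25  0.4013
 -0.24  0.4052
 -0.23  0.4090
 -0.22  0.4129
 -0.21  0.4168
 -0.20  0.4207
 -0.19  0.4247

€10.70

T = 0.25;  σ√T = 0.1200
d₁ = [ln(342/334) + (0.051 + ½·0.24²)·0.25] / (σ√T) = (0.0237 + 0.0199) / 0.1200 = 0.3635 → 0.36
d₂ = 0.3635 − 0.1200 = 0.2435 → 0.24
e^(−rT) = e^(−0.051·0.25) = 0.9873
N(−d₂) = N(-0.24) = 0.4052;  N(−d₁) = N(-0.36) = 0.3594
P = 334·0.9873·0.4052 − 342·0.3594 = 133.6180 − 122.9148 = 10.7032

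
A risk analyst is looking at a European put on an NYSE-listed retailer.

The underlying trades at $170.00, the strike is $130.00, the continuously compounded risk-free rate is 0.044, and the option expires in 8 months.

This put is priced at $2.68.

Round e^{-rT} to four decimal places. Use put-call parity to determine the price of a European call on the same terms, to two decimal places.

$46.44

exp(−rT) = exp(−0.044·0.6667) = 0.9711
Put-call parity: C − P = S − K·e^(−rT) = 170 − 130·0.9711 = 170 − 126.2430 = 43.7570
C = P + (C − P) = 2.68 + (43.7570) = 46.4370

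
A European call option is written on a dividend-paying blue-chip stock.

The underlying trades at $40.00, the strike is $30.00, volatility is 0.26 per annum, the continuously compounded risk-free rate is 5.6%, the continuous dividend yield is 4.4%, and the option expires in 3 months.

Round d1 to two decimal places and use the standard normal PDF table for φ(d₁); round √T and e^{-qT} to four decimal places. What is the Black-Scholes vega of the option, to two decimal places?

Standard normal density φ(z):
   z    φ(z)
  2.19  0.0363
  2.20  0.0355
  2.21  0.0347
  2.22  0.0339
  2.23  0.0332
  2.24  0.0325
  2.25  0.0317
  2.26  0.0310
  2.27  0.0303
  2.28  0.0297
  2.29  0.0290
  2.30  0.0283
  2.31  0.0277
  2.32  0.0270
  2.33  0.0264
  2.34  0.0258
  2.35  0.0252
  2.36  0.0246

σ√T = 0.26 × 0.5000 = 0.1300
d₁ = [ln(40/30) + (0.056 − 0.044 + 0.26²/2)·0.25] / 0.1300 = [0.2877 + 0.0115] / 0.1300 = 2.3010 ≈ 2.30
√T = √0.25 = 0.5000
φ(d₁) = φ(2.30) = 0.0283
e^(−qT) = e^(−0.044·0.25) = 0.9891
vega = S·e^(−qT)·φ(d₁)·√T = 40·0.9891·0.0283·0.5000 = 0.5598

0.56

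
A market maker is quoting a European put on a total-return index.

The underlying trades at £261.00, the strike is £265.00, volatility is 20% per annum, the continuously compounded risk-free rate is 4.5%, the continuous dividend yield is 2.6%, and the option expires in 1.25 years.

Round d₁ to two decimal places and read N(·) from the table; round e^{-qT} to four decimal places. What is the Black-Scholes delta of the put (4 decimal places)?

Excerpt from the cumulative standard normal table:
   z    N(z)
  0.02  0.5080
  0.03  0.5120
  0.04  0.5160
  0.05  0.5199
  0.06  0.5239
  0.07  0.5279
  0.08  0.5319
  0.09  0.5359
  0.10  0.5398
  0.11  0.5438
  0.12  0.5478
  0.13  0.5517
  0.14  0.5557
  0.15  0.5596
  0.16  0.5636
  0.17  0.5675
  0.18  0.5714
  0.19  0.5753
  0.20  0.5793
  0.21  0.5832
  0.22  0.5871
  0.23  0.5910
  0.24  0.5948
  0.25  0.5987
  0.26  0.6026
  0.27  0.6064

-0.4263

σ√T = 0.2·√1.25 = 0.2236
ln(S/K) + (r − q + σ²/2)T = ln(261/265) + (0.045 − 0.026 + 0.2²/2)·1.25 = -0.0152 + 0.0488 = 0.0335
d₁ = 0.0335 / 0.2236 = 0.1500 → 0.15
N(d₁) = N(0.15) = 0.5596
Δ_put = e^(−qT)·(N(d₁) − 1) = 0.9680·(0.5596 − 1) = -0.4263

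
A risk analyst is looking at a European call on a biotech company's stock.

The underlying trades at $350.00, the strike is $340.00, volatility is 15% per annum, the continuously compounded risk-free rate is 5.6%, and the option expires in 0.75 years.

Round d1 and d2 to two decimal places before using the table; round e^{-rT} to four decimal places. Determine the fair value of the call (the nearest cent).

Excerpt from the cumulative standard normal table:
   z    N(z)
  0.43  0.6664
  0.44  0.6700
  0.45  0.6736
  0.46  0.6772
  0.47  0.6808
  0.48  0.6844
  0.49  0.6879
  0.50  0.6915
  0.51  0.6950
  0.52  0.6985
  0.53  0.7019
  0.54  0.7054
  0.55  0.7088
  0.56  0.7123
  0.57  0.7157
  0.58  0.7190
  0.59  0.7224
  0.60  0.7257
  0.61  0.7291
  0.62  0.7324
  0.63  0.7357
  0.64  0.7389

$32.05

σ√T = 0.15·√0.75 = 0.1299
ln(S/K) + (r + σ²/2)T = ln(350/340) + (0.056 + 0.15²/2)·0.75 = 0.0290 + 0.0504 = 0.0794
d₁ = 0.0794 / 0.1299 = 0.6114 ≈ 0.61
d₂ = d₁ − σ√T = 0.6114 − 0.1299 = 0.4815 ≈ 0.48
e^(−rT) = e^(−0.056·0.75) = 0.9589
N(d₁) = N(0.61) = 0.7291;  N(d₂) = N(0.48) = 0.6844
C = 350·0.7291 − 340·0.9589·0.6844 = 255.1850 − 223.1322 = 32.0528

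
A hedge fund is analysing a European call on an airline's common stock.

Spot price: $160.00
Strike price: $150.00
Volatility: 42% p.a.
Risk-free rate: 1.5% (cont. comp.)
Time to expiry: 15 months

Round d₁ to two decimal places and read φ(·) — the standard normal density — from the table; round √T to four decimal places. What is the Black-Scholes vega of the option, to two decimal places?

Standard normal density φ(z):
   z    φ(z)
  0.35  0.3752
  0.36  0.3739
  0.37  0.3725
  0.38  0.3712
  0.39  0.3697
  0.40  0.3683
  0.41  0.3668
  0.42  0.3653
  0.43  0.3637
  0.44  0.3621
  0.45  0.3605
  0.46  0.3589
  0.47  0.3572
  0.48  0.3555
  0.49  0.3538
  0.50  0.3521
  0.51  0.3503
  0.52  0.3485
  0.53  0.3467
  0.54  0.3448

65.61

T = 1.25;  σ√T = 0.4696
d₁ = [ln(160/150) + (0.015 + 0.42²/2)·1.25] / 0.4696 = [0.0645 + 0.1290] / 0.4696 = 0.4122 ≈ 0.41
√T = √1.25 = 1.1180
φ(d₁) = φ(0.41) = 0.3668
vega = S·φ(d₁)·√T = 160·0.3668·1.1180 = 65.6132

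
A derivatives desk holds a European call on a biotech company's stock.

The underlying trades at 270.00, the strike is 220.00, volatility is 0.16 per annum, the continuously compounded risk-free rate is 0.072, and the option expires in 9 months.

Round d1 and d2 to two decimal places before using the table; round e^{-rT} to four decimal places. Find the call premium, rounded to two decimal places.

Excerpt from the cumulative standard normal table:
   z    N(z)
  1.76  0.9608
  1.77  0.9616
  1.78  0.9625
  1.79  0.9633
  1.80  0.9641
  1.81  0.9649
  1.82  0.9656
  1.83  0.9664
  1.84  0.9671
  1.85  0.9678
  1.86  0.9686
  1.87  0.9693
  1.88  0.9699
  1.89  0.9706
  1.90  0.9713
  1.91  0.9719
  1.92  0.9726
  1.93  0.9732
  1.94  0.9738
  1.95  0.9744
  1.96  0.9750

σ√T = 0.16 × 0.8660 = 0.1386
d₁ = [ln(270/220) + (0.072 + 0.16²/2)·0.75] / 0.1386 = [0.2048 + 0.0636] / 0.1386 = 1.9370 ⇒ 1.94
d₂ = d₁ − σ√T = 1.9370 − 0.1386 = 1.7984 ⇒ 1.80
e^(−rT) = e^(−0.072·0.75) = 0.9474
N(d₁) = N(1.94) = 0.9738;  N(d₂) = N(1.80) = 0.9641
C = 270·0.9738 − 220·0.9474·0.9641 = 262.9260 − 200.9454 = 61.9806

61.98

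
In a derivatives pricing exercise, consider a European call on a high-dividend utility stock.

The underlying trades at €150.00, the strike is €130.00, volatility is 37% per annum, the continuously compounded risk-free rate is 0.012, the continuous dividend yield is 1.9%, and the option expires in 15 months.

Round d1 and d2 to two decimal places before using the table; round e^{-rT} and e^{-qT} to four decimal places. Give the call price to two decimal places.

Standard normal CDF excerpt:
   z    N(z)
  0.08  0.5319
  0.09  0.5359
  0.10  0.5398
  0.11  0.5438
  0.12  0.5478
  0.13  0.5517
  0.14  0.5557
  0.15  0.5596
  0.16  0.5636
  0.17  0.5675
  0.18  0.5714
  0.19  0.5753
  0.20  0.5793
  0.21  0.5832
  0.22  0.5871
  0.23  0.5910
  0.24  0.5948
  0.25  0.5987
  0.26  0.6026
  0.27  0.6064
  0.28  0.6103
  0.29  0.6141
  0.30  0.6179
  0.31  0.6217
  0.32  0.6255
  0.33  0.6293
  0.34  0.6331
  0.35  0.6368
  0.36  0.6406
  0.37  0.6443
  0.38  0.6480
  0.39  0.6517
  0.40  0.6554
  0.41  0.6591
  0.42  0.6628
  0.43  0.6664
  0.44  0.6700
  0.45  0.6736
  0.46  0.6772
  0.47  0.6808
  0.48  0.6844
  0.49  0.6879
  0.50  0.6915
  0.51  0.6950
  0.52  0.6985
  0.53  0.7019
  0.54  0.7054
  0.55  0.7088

€32.66

σ√T = 0.37 × 1.1180 = 0.4137
d₁ = [ln(150/130) + (0.012 − 0.019 + 0.37²/2)·1.25] / 0.4137 = [0.1431 + 0.0768] / 0.4137 = 0.5316 which rounds to 0.53
d₂ = d₁ − σ√T = 0.5316 − 0.4137 = 0.1179 which rounds to 0.12
e^(−qT) = e^(−0.019·1.25) = 0.9765;  e^(−rT) = e^(−0.012·1.25) = 0.9851
N(d₁) = N(0.53) = 0.7019;  N(d₂) = N(0.12) = 0.5478
C = 150·0.9765·0.7019 − 130·0.9851·0.5478 = 102.8108 − 70.1529 = 32.6579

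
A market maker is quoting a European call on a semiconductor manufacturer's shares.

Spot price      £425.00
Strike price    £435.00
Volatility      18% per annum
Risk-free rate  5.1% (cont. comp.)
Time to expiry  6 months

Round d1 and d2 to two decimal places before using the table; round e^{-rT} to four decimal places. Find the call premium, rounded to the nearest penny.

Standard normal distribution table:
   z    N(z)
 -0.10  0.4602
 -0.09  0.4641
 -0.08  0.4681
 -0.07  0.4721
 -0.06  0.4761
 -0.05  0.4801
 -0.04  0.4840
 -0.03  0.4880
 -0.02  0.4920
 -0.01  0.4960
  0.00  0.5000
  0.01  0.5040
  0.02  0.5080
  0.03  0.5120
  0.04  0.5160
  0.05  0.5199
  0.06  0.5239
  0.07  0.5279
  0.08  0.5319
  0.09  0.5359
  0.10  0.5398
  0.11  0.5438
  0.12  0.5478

σ√T = 0.18·√0.5 = 0.1273
d₁ = [ln(425/435) + (0.051 + 0.18²/2)·0.5] / 0.1273 = [-0.0233 + 0.0336] / 0.1273 = 0.0813 ⇒ 0.08
d₂ = d₁ − σ√T = 0.0813 − 0.1273 = -0.0460 ⇒ -0.05
exp(−rT) = exp(−0.051·0.5) = 0.9748
N(d₁) = N(0.08) = 0.5319;  N(d₂) = N(-0.05) = 0.4801
C = 425·0.5319 − 435·0.9748·0.4801 = 226.0575 − 203.5806 = 22.4769

£22.48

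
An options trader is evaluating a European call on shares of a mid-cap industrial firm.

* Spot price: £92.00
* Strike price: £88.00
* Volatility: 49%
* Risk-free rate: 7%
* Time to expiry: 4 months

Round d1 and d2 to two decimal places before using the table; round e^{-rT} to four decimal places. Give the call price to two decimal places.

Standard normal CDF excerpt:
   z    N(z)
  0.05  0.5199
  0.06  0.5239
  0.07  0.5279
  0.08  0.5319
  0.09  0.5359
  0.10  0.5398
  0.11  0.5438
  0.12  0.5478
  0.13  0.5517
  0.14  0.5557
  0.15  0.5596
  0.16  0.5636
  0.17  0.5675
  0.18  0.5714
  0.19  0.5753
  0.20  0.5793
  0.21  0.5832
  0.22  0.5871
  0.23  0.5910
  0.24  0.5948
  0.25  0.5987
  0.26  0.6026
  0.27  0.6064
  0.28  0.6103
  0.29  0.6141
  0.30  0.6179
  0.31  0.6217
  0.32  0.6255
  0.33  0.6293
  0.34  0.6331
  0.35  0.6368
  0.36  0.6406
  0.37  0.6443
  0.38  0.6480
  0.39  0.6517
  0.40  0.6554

σ√T = 0.49·√0.3333 = 0.2829
ln(S/K) + (r + σ²/2)T = ln(92/88) + (0.07 + 0.49²/2)·0.3333 = 0.0445 + 0.0633 = 0.1078
d₁ = 0.1078 / 0.2829 = 0.3811 → 0.38
d₂ = d₁ − σ√T = 0.3811 − 0.2829 = 0.0982 → 0.10
e^(−rT) = e^(−0.07·0.3333) = 0.9769
C = 92·N(0.38) − 88·0.9769·N(0.10) = 92·0.6480 − 88·0.9769·0.5398 = 59.6160 − 46.4051 = 13.2109

£13.21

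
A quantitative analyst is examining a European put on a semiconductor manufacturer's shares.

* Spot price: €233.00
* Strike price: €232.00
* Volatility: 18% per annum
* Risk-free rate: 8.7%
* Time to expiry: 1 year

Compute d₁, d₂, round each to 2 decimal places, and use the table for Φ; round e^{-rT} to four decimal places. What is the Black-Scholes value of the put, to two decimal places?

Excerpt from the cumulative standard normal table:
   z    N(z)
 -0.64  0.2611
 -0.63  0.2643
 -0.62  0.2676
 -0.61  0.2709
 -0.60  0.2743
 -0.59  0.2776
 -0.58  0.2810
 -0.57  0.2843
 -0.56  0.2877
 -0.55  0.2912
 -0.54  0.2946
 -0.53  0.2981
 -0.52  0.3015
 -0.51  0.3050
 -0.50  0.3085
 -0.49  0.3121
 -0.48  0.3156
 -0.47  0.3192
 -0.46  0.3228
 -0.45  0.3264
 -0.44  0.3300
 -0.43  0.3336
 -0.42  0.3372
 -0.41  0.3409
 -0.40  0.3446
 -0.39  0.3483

€7.80

T = 1;  σ√T = 0.1800
ln(S/K) + (r + σ²/2)T = ln(233/232) + (0.087 + 0.18²/2)·1 = 0.0043 + 0.1032 = 0.1075
d₁ = 0.1075 / 0.1800 = 0.5972 which rounds to 0.60
d₂ = d₁ − σ√T = 0.5972 − 0.1800 = 0.4172 which rounds to 0.42
exp(−rT) = exp(−0.087·1) = 0.9167
N(−d₂) = N(-0.42) = 0.3372;  N(−d₁) = N(-0.60) = 0.2743
P = 232·0.9167·0.3372 − 233·0.2743 = 71.7138 − 63.9119 = 7.8019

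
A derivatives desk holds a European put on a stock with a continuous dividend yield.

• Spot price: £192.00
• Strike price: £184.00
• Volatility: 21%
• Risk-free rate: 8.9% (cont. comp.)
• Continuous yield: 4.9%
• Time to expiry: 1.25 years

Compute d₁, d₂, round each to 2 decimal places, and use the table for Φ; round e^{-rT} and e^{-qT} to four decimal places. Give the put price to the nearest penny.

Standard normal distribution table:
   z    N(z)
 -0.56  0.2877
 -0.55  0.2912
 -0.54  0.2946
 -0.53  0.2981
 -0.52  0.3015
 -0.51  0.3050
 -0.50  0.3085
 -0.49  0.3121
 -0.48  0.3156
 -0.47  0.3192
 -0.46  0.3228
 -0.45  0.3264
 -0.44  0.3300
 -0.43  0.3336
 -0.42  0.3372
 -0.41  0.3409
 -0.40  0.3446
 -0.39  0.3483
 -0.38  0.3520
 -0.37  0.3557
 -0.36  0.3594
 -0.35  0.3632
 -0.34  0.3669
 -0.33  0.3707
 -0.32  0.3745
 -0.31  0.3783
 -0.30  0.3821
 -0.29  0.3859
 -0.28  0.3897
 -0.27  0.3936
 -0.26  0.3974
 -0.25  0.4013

σ√T = 0.21·√1.25 = 0.2348
ln(S/K) + (r − q + σ²/2)T = ln(192/184) + (0.089 − 0.049 + 0.21²/2)·1.25 = 0.0426 + 0.0776 = 0.1201
d₁ = 0.1201 / 0.2348 = 0.5116 ≈ 0.51
d₂ = d₁ − σ√T = 0.5116 − 0.2348 = 0.2768 ≈ 0.28
exp(−qT) = exp(−0.049·1.25) = 0.9406;  exp(−rT) = exp(−0.089·1.25) = 0.8947
N(−d₂) = N(-0.28) = 0.3897;  N(−d₁) = N(-0.51) = 0.3050
P = 184·0.8947·0.3897 − 192·0.9406·0.3050 = 64.1543 − 55.0815 = 9.0727

£9.07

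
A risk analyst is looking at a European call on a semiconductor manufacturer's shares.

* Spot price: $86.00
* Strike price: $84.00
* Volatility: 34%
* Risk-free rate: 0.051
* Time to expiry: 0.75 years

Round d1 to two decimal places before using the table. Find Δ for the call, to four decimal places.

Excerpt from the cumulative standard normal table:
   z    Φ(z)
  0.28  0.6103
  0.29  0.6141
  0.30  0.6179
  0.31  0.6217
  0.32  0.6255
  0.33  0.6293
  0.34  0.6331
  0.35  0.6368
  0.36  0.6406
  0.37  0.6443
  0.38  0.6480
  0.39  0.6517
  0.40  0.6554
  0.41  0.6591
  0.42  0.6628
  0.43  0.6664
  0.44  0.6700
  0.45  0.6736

σ√T = 0.34·√0.75 = 0.2944
ln(S/K) + (r + σ²/2)T = ln(86/84) + (0.051 + 0.34²/2)·0.75 = 0.0235 + 0.0816 = 0.1051
d₁ = 0.1051 / 0.2944 = 0.3570 which rounds to 0.36
N(d₁) = N(0.36) = 0.6406
Δ_call = N(d₁) = 0.6406

0.6406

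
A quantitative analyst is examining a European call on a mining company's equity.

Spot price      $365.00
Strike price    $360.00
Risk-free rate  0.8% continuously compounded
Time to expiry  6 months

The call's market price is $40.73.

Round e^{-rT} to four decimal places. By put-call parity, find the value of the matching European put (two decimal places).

e^(−rT) = e^(−0.008·0.5) = 0.9960
Put-call parity: C − P = S − K·e^(−rT) = 365 − 360·0.9960 = 365 − 358.5600 = 6.4400
P = C − (C − P) = 40.73 − (6.4400) = 34.2900

$34.29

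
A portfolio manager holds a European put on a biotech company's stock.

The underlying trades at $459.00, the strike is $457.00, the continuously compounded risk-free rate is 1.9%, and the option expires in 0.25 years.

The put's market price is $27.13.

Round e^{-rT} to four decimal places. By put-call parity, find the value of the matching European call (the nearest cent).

$31.28

e^(−rT) = e^(−0.019·0.25) = 0.9953
Put-call parity: C − P = S − K·e^(−rT) = 459 − 457·0.9953 = 459 − 454.8521 = 4.1479
C = P + (C − P) = 27.13 + (4.1479) = 31.2779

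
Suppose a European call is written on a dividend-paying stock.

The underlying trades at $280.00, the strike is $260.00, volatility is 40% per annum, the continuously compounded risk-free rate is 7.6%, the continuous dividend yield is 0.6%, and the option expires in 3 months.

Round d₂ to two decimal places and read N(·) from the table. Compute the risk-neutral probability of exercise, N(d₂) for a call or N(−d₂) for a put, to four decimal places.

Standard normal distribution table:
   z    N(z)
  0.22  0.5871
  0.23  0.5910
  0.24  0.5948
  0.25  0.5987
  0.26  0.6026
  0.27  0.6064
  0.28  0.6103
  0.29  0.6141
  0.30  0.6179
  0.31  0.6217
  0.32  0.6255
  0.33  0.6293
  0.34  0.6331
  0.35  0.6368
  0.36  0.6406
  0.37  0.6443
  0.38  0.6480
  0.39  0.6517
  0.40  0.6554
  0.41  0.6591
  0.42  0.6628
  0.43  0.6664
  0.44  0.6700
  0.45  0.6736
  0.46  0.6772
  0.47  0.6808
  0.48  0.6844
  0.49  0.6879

0.6406

σ√T = 0.4·√0.25 = 0.2000
d₁ = [ln(280/260) + (0.076 − 0.006 + 0.4²/2)·0.25] / 0.2000 = [0.0741 + 0.0375] / 0.2000 = 0.5580 → 0.56
d₂ = d₁ − σ√T = 0.5580 − 0.2000 = 0.3580 → 0.36
Risk-neutral Pr[S_T > K] = N(d₂) = N(0.36) = 0.6406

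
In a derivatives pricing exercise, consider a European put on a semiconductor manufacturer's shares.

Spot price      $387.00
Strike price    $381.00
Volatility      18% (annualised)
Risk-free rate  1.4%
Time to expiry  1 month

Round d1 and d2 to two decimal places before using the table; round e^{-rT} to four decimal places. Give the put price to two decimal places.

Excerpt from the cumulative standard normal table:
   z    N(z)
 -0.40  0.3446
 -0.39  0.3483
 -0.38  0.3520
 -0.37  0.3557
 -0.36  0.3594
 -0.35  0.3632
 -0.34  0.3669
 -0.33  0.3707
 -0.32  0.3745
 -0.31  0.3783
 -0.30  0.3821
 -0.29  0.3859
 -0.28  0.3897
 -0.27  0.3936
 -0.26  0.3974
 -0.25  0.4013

$4.85

σ√T = 0.18·√0.08333 = 0.0520
ln(S/K) + (r + σ²/2)T = ln(387/381) + (0.014 + 0.18²/2)·0.08333 = 0.0156 + 0.0025 = 0.0181
d₁ = 0.0181 / 0.0520 = 0.3491 which rounds to 0.35
d₂ = d₁ − σ√T = 0.3491 − 0.0520 = 0.2972 which rounds to 0.30
e^(−rT) = e^(−0.014·0.08333) = 0.9988
N(−d₂) = N(-0.30) = 0.3821;  N(−d₁) = N(-0.35) = 0.3632
P = 381·0.9988·0.3821 − 387·0.3632 = 145.4054 − 140.5584 = 4.8470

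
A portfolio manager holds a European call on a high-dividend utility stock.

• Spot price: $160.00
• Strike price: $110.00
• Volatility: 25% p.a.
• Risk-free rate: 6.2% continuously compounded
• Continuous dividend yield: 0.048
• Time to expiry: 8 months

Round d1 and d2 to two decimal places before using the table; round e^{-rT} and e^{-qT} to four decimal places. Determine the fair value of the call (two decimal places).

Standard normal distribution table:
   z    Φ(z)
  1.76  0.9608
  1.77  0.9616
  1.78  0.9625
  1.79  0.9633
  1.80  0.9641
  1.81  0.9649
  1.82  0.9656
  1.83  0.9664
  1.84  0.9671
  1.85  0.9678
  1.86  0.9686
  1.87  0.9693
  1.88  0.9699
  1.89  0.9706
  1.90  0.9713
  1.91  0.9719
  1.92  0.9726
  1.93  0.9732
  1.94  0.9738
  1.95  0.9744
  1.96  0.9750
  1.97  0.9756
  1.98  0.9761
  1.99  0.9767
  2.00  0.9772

σ√T = 0.25 × 0.8165 = 0.2041
d₁ = [ln(160/110) + (0.062 − 0.048 + 0.25²/2)·0.6667] / 0.2041 = [0.3747 + 0.0302] / 0.2041 = 1.9834 ⇒ 1.98
d₂ = d₁ − σ√T = 1.9834 − 0.2041 = 1.7793 ⇒ 1.78
exp(−qT) = exp(−0.048·0.6667) = 0.9685;  exp(−rT) = exp(−0.062·0.6667) = 0.9595
N(d₁) = N(1.98) = 0.9761;  N(d₂) = N(1.78) = 0.9625
C = 160·0.9685·0.9761 − 110·0.9595·0.9625 = 151.2565 − 101.5871 = 49.6694

$49.67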